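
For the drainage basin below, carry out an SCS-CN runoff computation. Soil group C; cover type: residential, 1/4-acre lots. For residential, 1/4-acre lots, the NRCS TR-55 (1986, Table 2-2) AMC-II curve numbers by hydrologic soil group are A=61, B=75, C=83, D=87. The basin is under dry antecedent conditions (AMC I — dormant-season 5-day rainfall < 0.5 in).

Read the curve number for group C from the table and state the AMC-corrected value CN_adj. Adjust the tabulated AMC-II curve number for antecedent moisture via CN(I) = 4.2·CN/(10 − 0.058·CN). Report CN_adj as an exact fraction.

CN_adj = 174300/2593 ≈ 67.219

NRCS table: residential, 1/4-acre lots, soil group C → CN(II) = 83
Adjust CN=83 to AMC I: 4.2·83/(10 − 0.058·83) → (1743/5) ÷ (2593/500) = 174300/2593 ≈ 67.219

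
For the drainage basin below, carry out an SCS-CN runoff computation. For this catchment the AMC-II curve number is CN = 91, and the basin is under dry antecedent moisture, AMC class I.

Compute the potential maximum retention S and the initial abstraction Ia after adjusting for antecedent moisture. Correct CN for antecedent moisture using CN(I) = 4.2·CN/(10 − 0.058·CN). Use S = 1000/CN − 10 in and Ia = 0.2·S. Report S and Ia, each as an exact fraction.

Adjust CN=91 to AMC I: 4.2·91/(10 − 0.058·91) → (1911/5) ÷ (2361/500) = 63700/787 ≈ 80.940
Retention S: 1000/CN − 10 with CN=80.940 → S = 1500/637 ≈ 2.355 in
Ia = 0.2·(1500/637) = 300/637 in ≈ 0.471 in

S = 1500/637 in ≈ 2.355 in; Ia = 300/637 in ≈ 0.471 in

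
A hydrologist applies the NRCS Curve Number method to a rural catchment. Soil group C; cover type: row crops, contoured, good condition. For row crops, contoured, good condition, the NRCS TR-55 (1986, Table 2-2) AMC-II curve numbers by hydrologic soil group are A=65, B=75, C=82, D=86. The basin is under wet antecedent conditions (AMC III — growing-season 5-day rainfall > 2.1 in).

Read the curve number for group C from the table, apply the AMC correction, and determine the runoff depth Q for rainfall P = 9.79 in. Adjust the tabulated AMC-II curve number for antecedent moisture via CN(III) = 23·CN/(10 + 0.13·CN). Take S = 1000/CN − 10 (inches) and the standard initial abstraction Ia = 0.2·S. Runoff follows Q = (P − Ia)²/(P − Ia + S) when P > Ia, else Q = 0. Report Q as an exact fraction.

Q = 819381608809/93847077100 in ≈ 8.731 in

NRCS table: row crops, contoured, good condition, soil group C → CN(II) = 82
Wet (AMC III): CN(III) = 23·82/(10 + 0.13·82) = 1886/(1033/50) = 94300/1033 ≈ 91.288
Max retention: S = 1000/(94300/1033) − 10 = 900/943 in (≈ 0.954 in)
Initial abstraction Ia = S/5 = (900/943)/5 = 180/943 ≈ 0.191 in
Since P=9.790 > Ia=0.191: effective rainfall P−Ia = 905197/94300 in
Runoff Q = (P−Ia)²/(P−Ia+S) = (9.599)²/(9.599+0.954) = 819381608809/93847077100 ≈ 8.731 in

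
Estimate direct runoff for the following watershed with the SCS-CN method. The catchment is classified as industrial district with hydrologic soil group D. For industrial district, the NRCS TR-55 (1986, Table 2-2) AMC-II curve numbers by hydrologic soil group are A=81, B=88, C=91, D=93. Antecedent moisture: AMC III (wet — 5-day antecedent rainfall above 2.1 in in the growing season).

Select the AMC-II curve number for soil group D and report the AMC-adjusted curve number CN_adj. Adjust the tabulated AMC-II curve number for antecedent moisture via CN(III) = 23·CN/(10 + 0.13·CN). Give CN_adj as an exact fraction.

NRCS table: industrial district, soil group D → CN(II) = 93
Wet (AMC III): CN(III) = 23·93/(10 + 0.13·93) = 2139/(2209/100) = 213900/2209 ≈ 96.831

CN_adj = 213900/2209 ≈ 96.831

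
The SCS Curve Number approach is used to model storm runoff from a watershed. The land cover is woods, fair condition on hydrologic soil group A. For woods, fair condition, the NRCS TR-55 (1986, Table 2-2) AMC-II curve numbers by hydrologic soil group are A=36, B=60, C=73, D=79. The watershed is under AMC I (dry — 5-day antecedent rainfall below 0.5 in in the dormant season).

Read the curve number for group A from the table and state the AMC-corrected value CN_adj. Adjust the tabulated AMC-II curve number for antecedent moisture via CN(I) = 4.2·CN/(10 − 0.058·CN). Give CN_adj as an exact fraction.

CN_adj = 18900/989 ≈ 19.110

NRCS table: woods, fair condition, soil group A → CN(II) = 36
Dry (AMC I): CN(I) = 4.2·36/(10 − 0.058·36) = (756/5)/(989/125) = 18900/989 ≈ 19.110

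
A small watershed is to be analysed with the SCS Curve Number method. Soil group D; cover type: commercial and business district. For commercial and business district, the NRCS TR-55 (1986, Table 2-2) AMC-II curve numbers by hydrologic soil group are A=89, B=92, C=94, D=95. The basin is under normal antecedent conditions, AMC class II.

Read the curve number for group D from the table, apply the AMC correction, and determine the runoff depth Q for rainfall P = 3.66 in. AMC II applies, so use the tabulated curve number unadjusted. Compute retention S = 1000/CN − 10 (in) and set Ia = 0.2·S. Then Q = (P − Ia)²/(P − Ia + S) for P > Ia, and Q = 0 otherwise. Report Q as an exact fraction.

NRCS table: commercial and business district, soil group D → CN(II) = 95
CN(II) = 95; AMC II needs no correction.
S = 1000/95 − 10 = 10/19 in ≈ 0.526 in
Ia = 0.2S: 0.2·0.526 = 0.105 in (exactly 2/19)
Since P=3.660 > Ia=0.105: effective rainfall P−Ia = 3377/950 in
Q = (3377/950)²/((3377/950) + 10/19) = (11404129/902500)/(3877/950) = 11404129/3683150 in ≈ 3.096 in

Q = 11404129/3683150 in ≈ 3.096 in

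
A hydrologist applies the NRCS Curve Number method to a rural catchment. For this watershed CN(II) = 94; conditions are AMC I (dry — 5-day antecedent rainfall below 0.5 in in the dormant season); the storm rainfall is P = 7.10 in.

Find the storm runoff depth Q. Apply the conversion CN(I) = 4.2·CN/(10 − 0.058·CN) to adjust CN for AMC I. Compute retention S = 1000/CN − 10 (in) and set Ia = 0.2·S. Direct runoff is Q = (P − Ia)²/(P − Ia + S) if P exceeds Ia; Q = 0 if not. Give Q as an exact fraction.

Dry (AMC I): CN(I) = 4.2·94/(10 − 0.058·94) = (1974/5)/(1137/250) = 32900/379 ≈ 86.807
S = 1000/(32900/379) − 10 = 500/329 in ≈ 1.520 in
Ia = 0.2·(500/329) = 100/329 in ≈ 0.304 in
P − Ia = 7.100 − 0.304 = 22359/3290 ≈ 6.796 in (> 0, runoff occurs)
Q: (22359/3290)² ÷ (27359/3290) = 499924881/90011110 in (≈ 5.554 in)

Q = 499924881/90011110 in ≈ 5.554 in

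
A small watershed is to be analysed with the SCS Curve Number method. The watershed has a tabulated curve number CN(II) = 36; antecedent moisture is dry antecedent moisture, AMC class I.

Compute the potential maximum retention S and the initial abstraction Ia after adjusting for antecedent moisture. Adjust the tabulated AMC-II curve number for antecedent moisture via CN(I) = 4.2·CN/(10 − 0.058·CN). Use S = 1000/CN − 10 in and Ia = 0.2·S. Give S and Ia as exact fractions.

CN(I) from CN(II)=36: (4.2·36)/(10 − 0.058·36) = 18900/989 ≈ 19.110
Max retention: S = 1000/(18900/989) − 10 = 8000/189 in (≈ 42.328 in)
Ia = 0.2·(8000/189) = 1600/189 in ≈ 8.466 in

S = 8000/189 in ≈ 42.328 in; Ia = 1600/189 in ≈ 8.466 in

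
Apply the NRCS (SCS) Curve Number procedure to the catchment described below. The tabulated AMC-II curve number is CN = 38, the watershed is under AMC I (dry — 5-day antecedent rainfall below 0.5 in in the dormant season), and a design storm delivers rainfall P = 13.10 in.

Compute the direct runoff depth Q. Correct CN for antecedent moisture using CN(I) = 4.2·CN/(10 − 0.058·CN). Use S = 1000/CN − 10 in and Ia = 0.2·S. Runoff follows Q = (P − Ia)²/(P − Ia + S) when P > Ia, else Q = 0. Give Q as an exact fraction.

Q = 452370361/703313310 in ≈ 0.643 in

Dry (AMC I): CN(I) = 4.2·38/(10 − 0.058·38) = (798/5)/(1949/250) = 39900/1949 ≈ 20.472
Retention S: 1000/CN − 10 with CN=20.472 → S = 15500/399 ≈ 38.847 in
Ia = 0.2S: 0.2·38.847 = 7.769 in (exactly 3100/399)
Since P=13.100 > Ia=7.769: effective rainfall P−Ia = 21269/3990 in
Q = (21269/3990)²/((21269/3990) + 15500/399) = (452370361/15920100)/(176269/3990) = 452370361/703313310 in ≈ 0.643 in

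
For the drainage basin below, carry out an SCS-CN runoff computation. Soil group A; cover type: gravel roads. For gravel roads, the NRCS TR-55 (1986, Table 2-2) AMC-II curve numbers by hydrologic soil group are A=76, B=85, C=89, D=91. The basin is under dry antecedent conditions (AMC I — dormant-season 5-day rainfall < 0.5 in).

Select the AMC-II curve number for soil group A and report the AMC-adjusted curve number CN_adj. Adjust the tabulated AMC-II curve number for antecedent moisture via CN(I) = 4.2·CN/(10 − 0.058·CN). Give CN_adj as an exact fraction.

NRCS table: gravel roads, soil group A → CN(II) = 76
Adjust CN=76 to AMC I: 4.2·76/(10 − 0.058·76) → (1596/5) ÷ (699/125) = 13300/233 ≈ 57.082

CN_adj = 13300/233 ≈ 57.082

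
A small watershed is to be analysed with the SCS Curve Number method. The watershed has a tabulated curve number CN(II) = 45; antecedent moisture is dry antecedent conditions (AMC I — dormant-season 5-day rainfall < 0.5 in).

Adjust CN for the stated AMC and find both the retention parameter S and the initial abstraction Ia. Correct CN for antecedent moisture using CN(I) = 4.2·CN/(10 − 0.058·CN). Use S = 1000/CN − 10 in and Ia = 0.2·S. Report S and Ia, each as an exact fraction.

Dry (AMC I): CN(I) = 4.2·45/(10 − 0.058·45) = 189/(739/100) = 18900/739 ≈ 25.575
S = 1000/(18900/739) − 10 = 5500/189 in ≈ 29.101 in
Ia = 0.2·(5500/189) = 1100/189 in ≈ 5.820 in

S = 5500/189 in ≈ 29.101 in; Ia = 1100/189 in ≈ 5.820 in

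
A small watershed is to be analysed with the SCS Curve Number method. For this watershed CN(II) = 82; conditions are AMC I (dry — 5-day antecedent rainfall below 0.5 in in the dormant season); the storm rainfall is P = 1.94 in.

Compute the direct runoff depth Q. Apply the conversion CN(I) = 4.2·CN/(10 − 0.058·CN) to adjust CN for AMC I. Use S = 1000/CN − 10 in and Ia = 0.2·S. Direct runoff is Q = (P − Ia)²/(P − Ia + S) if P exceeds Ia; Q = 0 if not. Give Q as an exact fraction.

Q = 164839921/1260489650 in ≈ 0.131 in

Adjust CN=82 to AMC I: 4.2·82/(10 − 0.058·82) → (1722/5) ÷ (1311/250) = 28700/437 ≈ 65.675
Retention S: 1000/CN − 10 with CN=65.675 → S = 1500/287 ≈ 5.226 in
Ia = 0.2S: 0.2·5.226 = 1.045 in (exactly 300/287)
Excess rainfall: 1.940 − 1.045 = 0.895 in; P > Ia so Q > 0
Q: (12839/14350)² ÷ (87839/14350) = 164839921/1260489650 in (≈ 0.131 in)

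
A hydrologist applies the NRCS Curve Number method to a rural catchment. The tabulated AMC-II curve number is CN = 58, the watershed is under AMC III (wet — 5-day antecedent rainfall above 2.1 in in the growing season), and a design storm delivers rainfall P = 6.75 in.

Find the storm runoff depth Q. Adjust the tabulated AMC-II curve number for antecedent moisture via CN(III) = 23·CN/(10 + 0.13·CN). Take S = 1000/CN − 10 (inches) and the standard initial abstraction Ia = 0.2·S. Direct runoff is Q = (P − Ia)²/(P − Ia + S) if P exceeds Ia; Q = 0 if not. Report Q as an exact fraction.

Q = 88878747/21992324 in ≈ 4.041 in

CN(III) from CN(II)=58: (23·58)/(10 + 0.13·58) = 66700/877 ≈ 76.055
Max retention: S = 1000/(66700/877) − 10 = 2100/667 in (≈ 3.148 in)
Initial abstraction Ia = S/5 = (2100/667)/5 = 420/667 ≈ 0.630 in
Excess rainfall: 6.750 − 0.630 = 6.120 in; P > Ia so Q > 0
Q: (16329/2668)² ÷ (24729/2668) = 88878747/21992324 in (≈ 4.041 in)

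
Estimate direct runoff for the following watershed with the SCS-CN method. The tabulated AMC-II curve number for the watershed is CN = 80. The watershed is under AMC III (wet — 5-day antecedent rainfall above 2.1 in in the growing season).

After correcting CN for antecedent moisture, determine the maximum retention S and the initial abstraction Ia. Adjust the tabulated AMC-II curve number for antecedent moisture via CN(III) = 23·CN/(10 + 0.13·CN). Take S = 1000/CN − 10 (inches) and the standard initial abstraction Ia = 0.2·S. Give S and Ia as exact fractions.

S = 25/23 in ≈ 1.087 in; Ia = 5/23 in ≈ 0.217 in

Adjust CN=80 to AMC III: 23·80/(10 + 0.13·80) → 1840 ÷ (102/5) = 4600/51 ≈ 90.196
Retention S: 1000/CN − 10 with CN=90.196 → S = 25/23 ≈ 1.087 in
Ia = 0.2S: 0.2·1.087 = 0.217 in (exactly 5/23)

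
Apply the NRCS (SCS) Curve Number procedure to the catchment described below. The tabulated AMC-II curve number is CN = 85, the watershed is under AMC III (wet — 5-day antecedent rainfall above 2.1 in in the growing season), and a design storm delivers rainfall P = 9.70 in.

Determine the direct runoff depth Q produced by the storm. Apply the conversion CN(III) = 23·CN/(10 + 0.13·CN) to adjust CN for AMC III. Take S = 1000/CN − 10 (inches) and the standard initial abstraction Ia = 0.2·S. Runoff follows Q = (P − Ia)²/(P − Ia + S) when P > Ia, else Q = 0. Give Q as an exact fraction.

Q = 1393304929/157678570 in ≈ 8.836 in

CN(III) from CN(II)=85: (23·85)/(10 + 0.13·85) = 39100/421 ≈ 92.874
Retention S: 1000/CN − 10 with CN=92.874 → S = 300/391 ≈ 0.767 in
Ia = 0.2·(300/391) = 60/391 in ≈ 0.153 in
Since P=9.700 > Ia=0.153: effective rainfall P−Ia = 37327/3910 in
Q: (37327/3910)² ÷ (40327/3910) = 1393304929/157678570 in (≈ 8.836 in)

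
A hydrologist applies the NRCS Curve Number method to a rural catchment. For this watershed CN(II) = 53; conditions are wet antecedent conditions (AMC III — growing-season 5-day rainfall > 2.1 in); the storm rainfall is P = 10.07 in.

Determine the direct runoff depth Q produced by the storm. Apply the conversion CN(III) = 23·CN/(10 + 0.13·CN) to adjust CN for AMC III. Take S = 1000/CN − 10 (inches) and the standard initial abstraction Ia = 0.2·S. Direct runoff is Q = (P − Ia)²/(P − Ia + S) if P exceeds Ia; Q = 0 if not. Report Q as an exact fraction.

Adjust CN=53 to AMC III: 23·53/(10 + 0.13·53) → 1219 ÷ (1689/100) = 121900/1689 ≈ 72.173
Max retention: S = 1000/(121900/1689) − 10 = 4700/1219 in (≈ 3.856 in)
Ia = 0.2·(4700/1219) = 940/1219 in ≈ 0.771 in
Since P=10.070 > Ia=0.771: effective rainfall P−Ia = 1133533/121900 in
Q: (1133533/121900)² ÷ (1603533/121900) = 1284897062089/195470672700 in (≈ 6.573 in)

Q = 1284897062089/195470672700 in ≈ 6.573 in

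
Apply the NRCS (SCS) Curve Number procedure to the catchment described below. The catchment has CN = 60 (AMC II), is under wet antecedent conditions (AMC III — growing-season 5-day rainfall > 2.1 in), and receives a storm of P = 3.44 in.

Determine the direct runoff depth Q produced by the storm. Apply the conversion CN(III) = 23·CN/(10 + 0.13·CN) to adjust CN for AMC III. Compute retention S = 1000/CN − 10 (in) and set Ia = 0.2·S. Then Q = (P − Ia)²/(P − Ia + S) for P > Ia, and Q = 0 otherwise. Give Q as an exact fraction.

Q = 12172178/8568075 in ≈ 1.421 in

Adjust CN=60 to AMC III: 23·60/(10 + 0.13·60) → 1380 ÷ (89/5) = 6900/89 ≈ 77.528
Retention S: 1000/CN − 10 with CN=77.528 → S = 200/69 ≈ 2.899 in
Ia = 0.2S: 0.2·2.899 = 0.580 in (exactly 40/69)
Since P=3.440 > Ia=0.580: effective rainfall P−Ia = 4934/1725 in
Q: (4934/1725)² ÷ (9934/1725) = 12172178/8568075 in (≈ 1.421 in)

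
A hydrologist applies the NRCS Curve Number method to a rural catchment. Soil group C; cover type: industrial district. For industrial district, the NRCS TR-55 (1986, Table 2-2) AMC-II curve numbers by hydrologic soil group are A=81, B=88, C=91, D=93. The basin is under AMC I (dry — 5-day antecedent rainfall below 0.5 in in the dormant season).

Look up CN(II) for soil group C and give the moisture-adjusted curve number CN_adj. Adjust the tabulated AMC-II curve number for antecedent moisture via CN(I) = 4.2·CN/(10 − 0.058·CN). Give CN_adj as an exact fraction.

NRCS table: industrial district, soil group C → CN(II) = 91
CN(I) from CN(II)=91: (4.2·91)/(10 − 0.058·91) = 63700/787 ≈ 80.940

CN_adj = 63700/787 ≈ 80.940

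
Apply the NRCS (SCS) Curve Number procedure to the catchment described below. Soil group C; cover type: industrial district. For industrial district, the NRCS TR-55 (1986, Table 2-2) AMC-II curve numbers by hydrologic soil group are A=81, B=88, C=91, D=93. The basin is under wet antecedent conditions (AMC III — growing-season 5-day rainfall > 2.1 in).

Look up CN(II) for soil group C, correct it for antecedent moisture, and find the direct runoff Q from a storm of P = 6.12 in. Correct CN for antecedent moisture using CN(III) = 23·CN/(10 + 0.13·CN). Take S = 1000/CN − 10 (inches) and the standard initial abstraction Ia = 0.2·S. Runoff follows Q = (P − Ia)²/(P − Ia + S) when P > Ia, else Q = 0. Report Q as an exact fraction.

Q = 3692029683/655475275 in ≈ 5.633 in

NRCS table: industrial district, soil group C → CN(II) = 91
Adjust CN=91 to AMC III: 23·91/(10 + 0.13·91) → 2093 ÷ (2183/100) = 209300/2183 ≈ 95.877
S = 1000/(209300/2183) − 10 = 900/2093 in ≈ 0.430 in
Initial abstraction Ia = S/5 = (900/2093)/5 = 180/2093 ≈ 0.086 in
Excess rainfall: 6.120 − 0.086 = 6.034 in; P > Ia so Q > 0
Runoff Q = (P−Ia)²/(P−Ia+S) = (6.034)²/(6.034+0.430) = 3692029683/655475275 ≈ 5.633 in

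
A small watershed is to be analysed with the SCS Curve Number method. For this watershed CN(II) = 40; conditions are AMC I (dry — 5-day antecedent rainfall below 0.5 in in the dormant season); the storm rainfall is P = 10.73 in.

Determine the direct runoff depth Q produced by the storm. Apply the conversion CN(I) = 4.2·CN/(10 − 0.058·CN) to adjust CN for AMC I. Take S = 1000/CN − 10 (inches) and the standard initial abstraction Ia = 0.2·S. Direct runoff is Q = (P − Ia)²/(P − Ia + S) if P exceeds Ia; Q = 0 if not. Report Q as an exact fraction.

Q = 6305121/19257700 in ≈ 0.327 in

CN(I) from CN(II)=40: (4.2·40)/(10 − 0.058·40) = 175/8 ≈ 21.875
Max retention: S = 1000/(175/8) − 10 = 250/7 in (≈ 35.714 in)
Ia = 0.2S: 0.2·35.714 = 7.143 in (exactly 50/7)
P − Ia = 10.730 − 7.143 = 2511/700 ≈ 3.587 in (> 0, runoff occurs)
Q = (2511/700)²/((2511/700) + 250/7) = (6305121/490000)/(27511/700) = 6305121/19257700 in ≈ 0.327 in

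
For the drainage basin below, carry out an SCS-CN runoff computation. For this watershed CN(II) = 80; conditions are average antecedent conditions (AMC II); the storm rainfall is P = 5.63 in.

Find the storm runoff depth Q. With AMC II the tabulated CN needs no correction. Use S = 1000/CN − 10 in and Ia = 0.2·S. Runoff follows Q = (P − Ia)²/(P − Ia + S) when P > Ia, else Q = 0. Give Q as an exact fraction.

Q = 263169/76300 in ≈ 3.449 in

AMC II — tabulated CN = 80 applies directly.
Max retention: S = 1000/80 − 10 = 5/2 in (≈ 2.500 in)
Initial abstraction Ia = S/5 = (5/2)/5 = 1/2 ≈ 0.500 in
P − Ia = 5.630 − 0.500 = 513/100 ≈ 5.130 in (> 0, runoff occurs)
Runoff Q = (P−Ia)²/(P−Ia+S) = (5.130)²/(5.130+2.500) = 263169/76300 ≈ 3.449 in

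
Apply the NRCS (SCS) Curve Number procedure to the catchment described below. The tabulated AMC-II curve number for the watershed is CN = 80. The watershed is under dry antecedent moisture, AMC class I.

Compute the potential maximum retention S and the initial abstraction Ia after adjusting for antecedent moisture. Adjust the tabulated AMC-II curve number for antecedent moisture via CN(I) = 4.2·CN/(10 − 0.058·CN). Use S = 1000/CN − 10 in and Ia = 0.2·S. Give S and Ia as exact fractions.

Adjust CN=80 to AMC I: 4.2·80/(10 − 0.058·80) → 336 ÷ (134/25) = 4200/67 ≈ 62.687
Max retention: S = 1000/(4200/67) − 10 = 125/21 in (≈ 5.952 in)
Ia = 0.2S: 0.2·5.952 = 1.190 in (exactly 25/21)

S = 125/21 in ≈ 5.952 in; Ia = 25/21 in ≈ 1.190 in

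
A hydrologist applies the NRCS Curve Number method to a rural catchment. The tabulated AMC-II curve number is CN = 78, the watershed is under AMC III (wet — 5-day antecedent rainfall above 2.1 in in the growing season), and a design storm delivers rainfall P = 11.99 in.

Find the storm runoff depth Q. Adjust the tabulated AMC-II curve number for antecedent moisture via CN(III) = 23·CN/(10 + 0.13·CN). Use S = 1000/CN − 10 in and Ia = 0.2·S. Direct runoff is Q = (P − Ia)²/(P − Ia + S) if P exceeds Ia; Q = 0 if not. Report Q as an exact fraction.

CN(III) from CN(II)=78: (23·78)/(10 + 0.13·78) = 89700/1007 ≈ 89.076
Retention S: 1000/CN − 10 with CN=89.076 → S = 1100/897 ≈ 1.226 in
Ia = 0.2S: 0.2·1.226 = 0.245 in (exactly 220/897)
Excess rainfall: 11.990 − 0.245 = 11.745 in; P > Ia so Q > 0
Q = (1053503/89700)²/((1053503/89700) + 1100/897) = (1109868571009/8046090000)/(1163503/89700) = 100897142819/9487838100 in ≈ 10.634 in

Q = 100897142819/9487838100 in ≈ 10.634 in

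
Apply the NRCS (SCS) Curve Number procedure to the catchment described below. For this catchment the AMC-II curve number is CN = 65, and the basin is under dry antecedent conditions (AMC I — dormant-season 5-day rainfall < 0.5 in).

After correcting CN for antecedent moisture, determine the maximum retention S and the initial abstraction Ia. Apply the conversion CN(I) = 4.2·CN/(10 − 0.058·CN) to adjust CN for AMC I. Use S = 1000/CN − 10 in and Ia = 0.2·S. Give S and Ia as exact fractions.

Dry (AMC I): CN(I) = 4.2·65/(10 − 0.058·65) = 273/(623/100) = 3900/89 ≈ 43.820
Retention S: 1000/CN − 10 with CN=43.820 → S = 500/39 ≈ 12.821 in
Ia = 0.2S: 0.2·12.821 = 2.564 in (exactly 100/39)

S = 500/39 in ≈ 12.821 in; Ia = 100/39 in ≈ 2.564 in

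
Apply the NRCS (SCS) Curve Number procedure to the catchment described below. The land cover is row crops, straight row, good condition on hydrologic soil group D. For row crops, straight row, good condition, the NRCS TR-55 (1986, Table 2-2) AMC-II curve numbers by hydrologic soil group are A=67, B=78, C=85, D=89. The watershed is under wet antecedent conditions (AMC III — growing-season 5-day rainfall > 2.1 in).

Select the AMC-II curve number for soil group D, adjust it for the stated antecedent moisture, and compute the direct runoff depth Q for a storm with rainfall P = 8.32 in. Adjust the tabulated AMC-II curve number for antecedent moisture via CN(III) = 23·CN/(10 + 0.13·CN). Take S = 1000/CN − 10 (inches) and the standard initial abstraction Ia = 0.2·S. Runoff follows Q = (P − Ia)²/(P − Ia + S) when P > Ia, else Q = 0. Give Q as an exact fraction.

NRCS table: row crops, straight row, good condition, soil group D → CN(II) = 89
Wet (AMC III): CN(III) = 23·89/(10 + 0.13·89) = 2047/(2157/100) = 204700/2157 ≈ 94.900
Retention S: 1000/CN − 10 with CN=94.900 → S = 1100/2047 ≈ 0.537 in
Ia = 0.2·(1100/2047) = 220/2047 in ≈ 0.107 in
P − Ia = 8.320 − 0.107 = 420276/51175 ≈ 8.213 in (> 0, runoff occurs)
Runoff Q = (P−Ia)²/(P−Ia+S) = (8.213)²/(8.213+0.537) = 11039494761/1432183550 ≈ 7.708 in

Q = 11039494761/1432183550 in ≈ 7.708 in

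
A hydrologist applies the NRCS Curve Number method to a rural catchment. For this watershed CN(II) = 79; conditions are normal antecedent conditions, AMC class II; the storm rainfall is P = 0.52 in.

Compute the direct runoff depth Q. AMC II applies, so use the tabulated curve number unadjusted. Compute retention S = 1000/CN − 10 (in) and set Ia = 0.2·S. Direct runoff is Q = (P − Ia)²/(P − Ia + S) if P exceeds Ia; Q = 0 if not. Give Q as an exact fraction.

Q = 0 in ≈ 0.000 in

CN(II) = 79; AMC II needs no correction.
Retention S: 1000/CN − 10 with CN=79.000 → S = 210/79 ≈ 2.658 in
Ia = 0.2S: 0.2·2.658 = 0.532 in (exactly 42/79)
P = 0.520 ≤ Ia = 0.532 in: entire storm abstracted, Q = 0.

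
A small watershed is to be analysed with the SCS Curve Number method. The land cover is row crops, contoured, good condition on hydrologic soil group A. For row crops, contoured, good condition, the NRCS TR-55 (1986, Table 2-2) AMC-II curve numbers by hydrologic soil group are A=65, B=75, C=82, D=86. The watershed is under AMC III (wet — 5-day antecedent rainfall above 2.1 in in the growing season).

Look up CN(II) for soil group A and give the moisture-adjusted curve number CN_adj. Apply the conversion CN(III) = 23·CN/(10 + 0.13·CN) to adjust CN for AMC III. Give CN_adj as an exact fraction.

NRCS table: row crops, contoured, good condition, soil group A → CN(II) = 65
Wet (AMC III): CN(III) = 23·65/(10 + 0.13·65) = 1495/(369/20) = 29900/369 ≈ 81.030

CN_adj = 29900/369 ≈ 81.030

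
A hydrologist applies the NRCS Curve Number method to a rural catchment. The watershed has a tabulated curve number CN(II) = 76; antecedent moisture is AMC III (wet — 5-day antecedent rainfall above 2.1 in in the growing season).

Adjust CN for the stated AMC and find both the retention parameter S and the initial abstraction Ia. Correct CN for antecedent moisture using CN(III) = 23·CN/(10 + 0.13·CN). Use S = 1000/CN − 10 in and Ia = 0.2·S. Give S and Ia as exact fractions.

S = 600/437 in ≈ 1.373 in; Ia = 120/437 in ≈ 0.275 in

CN(III) from CN(II)=76: (23·76)/(10 + 0.13·76) = 43700/497 ≈ 87.928
S = 1000/(43700/497) − 10 = 600/437 in ≈ 1.373 in
Ia = 0.2·(600/437) = 120/437 in ≈ 0.275 in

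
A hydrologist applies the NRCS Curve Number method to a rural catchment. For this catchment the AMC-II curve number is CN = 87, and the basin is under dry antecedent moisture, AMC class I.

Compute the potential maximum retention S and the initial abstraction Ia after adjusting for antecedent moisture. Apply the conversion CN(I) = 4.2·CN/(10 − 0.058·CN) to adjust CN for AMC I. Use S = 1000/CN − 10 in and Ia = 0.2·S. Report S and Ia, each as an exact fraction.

S = 6500/1827 in ≈ 3.558 in; Ia = 1300/1827 in ≈ 0.712 in

Adjust CN=87 to AMC I: 4.2·87/(10 − 0.058·87) → (1827/5) ÷ (2477/500) = 182700/2477 ≈ 73.759
S = 1000/(182700/2477) − 10 = 6500/1827 in ≈ 3.558 in
Ia = 0.2·(6500/1827) = 1300/1827 in ≈ 0.712 in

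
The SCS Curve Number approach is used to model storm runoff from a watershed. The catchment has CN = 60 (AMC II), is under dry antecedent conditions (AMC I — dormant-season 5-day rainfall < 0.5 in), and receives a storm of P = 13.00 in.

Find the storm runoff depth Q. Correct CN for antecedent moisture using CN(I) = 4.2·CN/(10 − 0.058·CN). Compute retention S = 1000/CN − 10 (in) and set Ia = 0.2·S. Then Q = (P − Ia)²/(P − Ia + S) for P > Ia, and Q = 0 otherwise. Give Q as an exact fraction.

CN(I) from CN(II)=60: (4.2·60)/(10 − 0.058·60) = 6300/163 ≈ 38.650
Max retention: S = 1000/(6300/163) − 10 = 1000/63 in (≈ 15.873 in)
Initial abstraction Ia = S/5 = (1000/63)/5 = 200/63 ≈ 3.175 in
Since P=13.000 > Ia=3.175: effective rainfall P−Ia = 619/63 in
Runoff Q = (P−Ia)²/(P−Ia+S) = (9.825)²/(9.825+15.873) = 383161/101997 ≈ 3.757 in

Q = 383161/101997 in ≈ 3.757 in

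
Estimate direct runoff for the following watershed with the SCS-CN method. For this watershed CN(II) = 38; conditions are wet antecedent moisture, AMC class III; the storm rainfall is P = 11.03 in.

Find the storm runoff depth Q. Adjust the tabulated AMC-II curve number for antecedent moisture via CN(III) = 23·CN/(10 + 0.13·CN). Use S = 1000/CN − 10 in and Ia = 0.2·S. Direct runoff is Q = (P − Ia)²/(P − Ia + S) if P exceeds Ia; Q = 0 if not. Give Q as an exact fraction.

Adjust CN=38 to AMC III: 23·38/(10 + 0.13·38) → 874 ÷ (747/50) = 43700/747 ≈ 58.501
Retention S: 1000/CN − 10 with CN=58.501 → S = 3100/437 ≈ 7.094 in
Ia = 0.2S: 0.2·7.094 = 1.419 in (exactly 620/437)
P − Ia = 11.030 − 1.419 = 420011/43700 ≈ 9.611 in (> 0, runoff occurs)
Q: (420011/43700)² ÷ (730011/43700) = 176409240121/31901480700 in (≈ 5.530 in)

Q = 176409240121/31901480700 in ≈ 5.530 in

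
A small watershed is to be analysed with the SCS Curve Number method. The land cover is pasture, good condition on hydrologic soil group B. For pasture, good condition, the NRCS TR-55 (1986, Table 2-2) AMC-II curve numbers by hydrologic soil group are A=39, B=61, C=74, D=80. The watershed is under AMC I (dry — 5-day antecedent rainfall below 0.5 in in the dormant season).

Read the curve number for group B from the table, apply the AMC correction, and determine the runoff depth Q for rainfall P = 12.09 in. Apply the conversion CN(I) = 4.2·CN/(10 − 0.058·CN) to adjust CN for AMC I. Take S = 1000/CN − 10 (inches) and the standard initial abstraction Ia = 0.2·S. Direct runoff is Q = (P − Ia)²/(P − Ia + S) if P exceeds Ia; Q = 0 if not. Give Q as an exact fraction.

NRCS table: pasture, good condition, soil group B → CN(II) = 61
CN(I) from CN(II)=61: (4.2·61)/(10 − 0.058·61) = 42700/1077 ≈ 39.647
Retention S: 1000/CN − 10 with CN=39.647 → S = 6500/427 ≈ 15.222 in
Ia = 0.2S: 0.2·15.222 = 3.044 in (exactly 1300/427)
P − Ia = 12.090 − 3.044 = 386243/42700 ≈ 9.046 in (> 0, runoff occurs)
Runoff Q = (P−Ia)²/(P−Ia+S) = (9.046)²/(9.046+15.222) = 11475665773/3403659700 ≈ 3.372 in

Q = 11475665773/3403659700 in ≈ 3.372 in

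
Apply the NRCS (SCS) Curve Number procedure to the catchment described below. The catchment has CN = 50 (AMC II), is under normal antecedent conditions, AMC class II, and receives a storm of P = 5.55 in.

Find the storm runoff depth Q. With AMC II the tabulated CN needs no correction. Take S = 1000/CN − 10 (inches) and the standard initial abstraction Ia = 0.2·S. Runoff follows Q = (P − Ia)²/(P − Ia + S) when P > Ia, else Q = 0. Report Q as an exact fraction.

Q = 5041/5420 in ≈ 0.930 in

Average conditions: CN = 50 (no AMC adjustment).
S = 1000/50 − 10 = 10 in ≈ 10.000 in
Ia = 0.2S: 0.2·10.000 = 2.000 in (exactly 2)
P − Ia = 5.550 − 2.000 = 71/20 ≈ 3.550 in (> 0, runoff occurs)
Q: (71/20)² ÷ (271/20) = 5041/5420 in (≈ 0.930 in)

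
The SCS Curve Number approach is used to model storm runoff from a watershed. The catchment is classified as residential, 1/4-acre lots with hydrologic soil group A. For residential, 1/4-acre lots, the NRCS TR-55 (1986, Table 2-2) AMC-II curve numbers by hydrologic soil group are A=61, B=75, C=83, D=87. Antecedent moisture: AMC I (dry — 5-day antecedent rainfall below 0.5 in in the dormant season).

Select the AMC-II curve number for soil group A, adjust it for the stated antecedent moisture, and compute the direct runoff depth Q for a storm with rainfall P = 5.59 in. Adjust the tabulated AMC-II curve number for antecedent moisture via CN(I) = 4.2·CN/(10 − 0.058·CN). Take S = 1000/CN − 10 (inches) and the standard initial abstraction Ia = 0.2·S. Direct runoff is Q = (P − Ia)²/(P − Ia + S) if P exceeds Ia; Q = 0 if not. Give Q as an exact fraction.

NRCS table: residential, 1/4-acre lots, soil group A → CN(II) = 61
Adjust CN=61 to AMC I: 4.2·61/(10 − 0.058·61) → (1281/5) ÷ (3231/500) = 42700/1077 ≈ 39.647
Max retention: S = 1000/(42700/1077) − 10 = 6500/427 in (≈ 15.222 in)
Ia = 0.2·(6500/427) = 1300/427 in ≈ 3.044 in
Since P=5.590 > Ia=3.044: effective rainfall P−Ia = 108693/42700 in
Q: (108693/42700)² ÷ (758693/42700) = 908782173/2492014700 in (≈ 0.365 in)

Q = 908782173/2492014700 in ≈ 0.365 in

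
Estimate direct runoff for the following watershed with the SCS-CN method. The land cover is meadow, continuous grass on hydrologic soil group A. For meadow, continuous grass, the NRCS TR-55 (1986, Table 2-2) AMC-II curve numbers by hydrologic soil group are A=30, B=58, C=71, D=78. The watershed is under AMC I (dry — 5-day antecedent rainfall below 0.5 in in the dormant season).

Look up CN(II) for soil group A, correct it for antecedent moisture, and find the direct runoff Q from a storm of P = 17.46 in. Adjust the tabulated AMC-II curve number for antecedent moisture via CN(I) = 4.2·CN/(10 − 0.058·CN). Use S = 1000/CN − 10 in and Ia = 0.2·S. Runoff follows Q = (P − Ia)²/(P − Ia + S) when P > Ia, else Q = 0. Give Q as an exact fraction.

NRCS table: meadow, continuous grass, soil group A → CN(II) = 30
Dry (AMC I): CN(I) = 4.2·30/(10 − 0.058·30) = 126/(413/50) = 900/59 ≈ 15.254
Max retention: S = 1000/(900/59) − 10 = 500/9 in (≈ 55.556 in)
Ia = 0.2S: 0.2·55.556 = 11.111 in (exactly 100/9)
Excess rainfall: 17.460 − 11.111 = 6.349 in; P > Ia so Q > 0
Q = (2857/450)²/((2857/450) + 500/9) = (8162449/202500)/(27857/450) = 8162449/12535650 in ≈ 0.651 in

Q = 8162449/12535650 in ≈ 0.651 in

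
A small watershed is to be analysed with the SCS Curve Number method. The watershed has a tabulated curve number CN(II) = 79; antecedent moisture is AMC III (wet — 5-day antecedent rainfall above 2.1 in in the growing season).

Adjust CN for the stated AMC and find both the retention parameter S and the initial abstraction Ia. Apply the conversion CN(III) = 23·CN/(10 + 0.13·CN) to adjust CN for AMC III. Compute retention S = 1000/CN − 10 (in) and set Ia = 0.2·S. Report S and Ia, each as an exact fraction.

Wet (AMC III): CN(III) = 23·79/(10 + 0.13·79) = 1817/(2027/100) = 181700/2027 ≈ 89.640
Max retention: S = 1000/(181700/2027) − 10 = 2100/1817 in (≈ 1.156 in)
Ia = 0.2·(2100/1817) = 420/1817 in ≈ 0.231 in

S = 2100/1817 in ≈ 1.156 in; Ia = 420/1817 in ≈ 0.231 in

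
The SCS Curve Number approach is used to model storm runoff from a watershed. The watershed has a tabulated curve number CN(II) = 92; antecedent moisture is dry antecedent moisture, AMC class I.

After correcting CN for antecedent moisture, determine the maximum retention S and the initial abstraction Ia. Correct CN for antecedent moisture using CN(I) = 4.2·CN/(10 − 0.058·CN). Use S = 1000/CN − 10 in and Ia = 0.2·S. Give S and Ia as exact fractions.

CN(I) from CN(II)=92: (4.2·92)/(10 − 0.058·92) = 48300/583 ≈ 82.847
Max retention: S = 1000/(48300/583) − 10 = 1000/483 in (≈ 2.070 in)
Initial abstraction Ia = S/5 = (1000/483)/5 = 200/483 ≈ 0.414 in

S = 1000/483 in ≈ 2.070 in; Ia = 200/483 in ≈ 0.414 in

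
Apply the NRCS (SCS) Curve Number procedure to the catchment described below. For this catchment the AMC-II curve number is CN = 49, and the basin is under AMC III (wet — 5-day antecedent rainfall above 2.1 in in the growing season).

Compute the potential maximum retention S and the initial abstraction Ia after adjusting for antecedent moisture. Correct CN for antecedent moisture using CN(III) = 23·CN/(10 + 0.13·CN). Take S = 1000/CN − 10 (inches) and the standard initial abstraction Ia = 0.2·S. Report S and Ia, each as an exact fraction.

Wet (AMC III): CN(III) = 23·49/(10 + 0.13·49) = 1127/(1637/100) = 112700/1637 ≈ 68.845
Retention S: 1000/CN − 10 with CN=68.845 → S = 5100/1127 ≈ 4.525 in
Ia = 0.2S: 0.2·4.525 = 0.905 in (exactly 1020/1127)

S = 5100/1127 in ≈ 4.525 in; Ia = 1020/1127 in ≈ 0.905 in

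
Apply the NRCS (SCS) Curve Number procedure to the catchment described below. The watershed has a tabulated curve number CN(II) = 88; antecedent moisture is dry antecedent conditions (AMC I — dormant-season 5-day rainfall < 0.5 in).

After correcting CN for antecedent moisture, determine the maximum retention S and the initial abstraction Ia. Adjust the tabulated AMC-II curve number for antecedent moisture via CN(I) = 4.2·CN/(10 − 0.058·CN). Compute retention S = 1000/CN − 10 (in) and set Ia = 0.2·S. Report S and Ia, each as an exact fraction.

Adjust CN=88 to AMC I: 4.2·88/(10 − 0.058·88) → (1848/5) ÷ (612/125) = 3850/51 ≈ 75.490
Max retention: S = 1000/(3850/51) − 10 = 250/77 in (≈ 3.247 in)
Ia = 0.2S: 0.2·3.247 = 0.649 in (exactly 50/77)

S = 250/77 in ≈ 3.247 in; Ia = 50/77 in ≈ 0.649 in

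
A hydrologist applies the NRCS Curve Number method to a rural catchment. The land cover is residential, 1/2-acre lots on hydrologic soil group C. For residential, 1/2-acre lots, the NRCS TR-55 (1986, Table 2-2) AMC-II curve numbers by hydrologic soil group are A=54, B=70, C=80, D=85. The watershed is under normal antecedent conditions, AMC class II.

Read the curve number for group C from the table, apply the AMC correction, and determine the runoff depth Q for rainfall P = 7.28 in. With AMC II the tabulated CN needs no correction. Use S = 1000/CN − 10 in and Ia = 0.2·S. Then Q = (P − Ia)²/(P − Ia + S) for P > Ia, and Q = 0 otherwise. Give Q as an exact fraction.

NRCS table: residential, 1/2-acre lots, soil group C → CN(II) = 80
Average conditions: CN = 80 (no AMC adjustment).
S = 1000/80 − 10 = 5/2 in ≈ 2.500 in
Initial abstraction Ia = S/5 = (5/2)/5 = 1/2 ≈ 0.500 in
Excess rainfall: 7.280 − 0.500 = 6.780 in; P > Ia so Q > 0
Q = (339/50)²/((339/50) + 5/2) = (114921/2500)/(232/25) = 114921/23200 in ≈ 4.953 in

Q = 114921/23200 in ≈ 4.953 in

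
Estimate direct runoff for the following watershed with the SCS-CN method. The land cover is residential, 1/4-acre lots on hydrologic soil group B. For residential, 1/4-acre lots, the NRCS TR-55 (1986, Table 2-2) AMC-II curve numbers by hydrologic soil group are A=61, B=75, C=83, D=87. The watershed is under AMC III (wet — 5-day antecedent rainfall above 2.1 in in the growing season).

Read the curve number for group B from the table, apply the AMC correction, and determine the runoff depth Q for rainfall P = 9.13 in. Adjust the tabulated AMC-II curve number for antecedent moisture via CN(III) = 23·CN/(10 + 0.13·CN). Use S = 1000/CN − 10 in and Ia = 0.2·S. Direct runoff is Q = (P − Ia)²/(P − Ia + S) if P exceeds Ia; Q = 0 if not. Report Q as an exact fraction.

NRCS table: residential, 1/4-acre lots, soil group B → CN(II) = 75
Adjust CN=75 to AMC III: 23·75/(10 + 0.13·75) → 1725 ÷ (79/4) = 6900/79 ≈ 87.342
Max retention: S = 1000/(6900/79) − 10 = 100/69 in (≈ 1.449 in)
Ia = 0.2S: 0.2·1.449 = 0.290 in (exactly 20/69)
Excess rainfall: 9.130 − 0.290 = 8.840 in; P > Ia so Q > 0
Q: (60997/6900)² ÷ (70997/6900) = 3720634009/489879300 in (≈ 7.595 in)

Q = 3720634009/489879300 in ≈ 7.595 in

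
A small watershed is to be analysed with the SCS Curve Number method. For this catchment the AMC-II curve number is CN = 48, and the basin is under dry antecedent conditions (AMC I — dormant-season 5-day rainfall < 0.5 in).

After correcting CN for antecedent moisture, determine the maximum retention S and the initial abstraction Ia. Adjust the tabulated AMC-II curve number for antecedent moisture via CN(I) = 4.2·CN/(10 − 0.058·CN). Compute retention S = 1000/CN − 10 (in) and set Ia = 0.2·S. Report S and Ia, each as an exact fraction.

Dry (AMC I): CN(I) = 4.2·48/(10 − 0.058·48) = (1008/5)/(902/125) = 12600/451 ≈ 27.938
Max retention: S = 1000/(12600/451) − 10 = 1625/63 in (≈ 25.794 in)
Ia = 0.2·(1625/63) = 325/63 in ≈ 5.159 in

S = 1625/63 in ≈ 25.794 in; Ia = 325/63 in ≈ 5.159 in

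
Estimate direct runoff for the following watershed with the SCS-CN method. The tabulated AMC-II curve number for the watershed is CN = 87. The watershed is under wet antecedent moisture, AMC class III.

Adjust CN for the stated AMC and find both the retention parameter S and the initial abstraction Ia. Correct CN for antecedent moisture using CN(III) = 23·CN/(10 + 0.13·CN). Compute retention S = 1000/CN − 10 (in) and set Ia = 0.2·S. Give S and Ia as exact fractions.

S = 1300/2001 in ≈ 0.650 in; Ia = 260/2001 in ≈ 0.130 in

Adjust CN=87 to AMC III: 23·87/(10 + 0.13·87) → 2001 ÷ (2131/100) = 200100/2131 ≈ 93.900
S = 1000/(200100/2131) − 10 = 1300/2001 in ≈ 0.650 in
Ia = 0.2·(1300/2001) = 260/2001 in ≈ 0.130 in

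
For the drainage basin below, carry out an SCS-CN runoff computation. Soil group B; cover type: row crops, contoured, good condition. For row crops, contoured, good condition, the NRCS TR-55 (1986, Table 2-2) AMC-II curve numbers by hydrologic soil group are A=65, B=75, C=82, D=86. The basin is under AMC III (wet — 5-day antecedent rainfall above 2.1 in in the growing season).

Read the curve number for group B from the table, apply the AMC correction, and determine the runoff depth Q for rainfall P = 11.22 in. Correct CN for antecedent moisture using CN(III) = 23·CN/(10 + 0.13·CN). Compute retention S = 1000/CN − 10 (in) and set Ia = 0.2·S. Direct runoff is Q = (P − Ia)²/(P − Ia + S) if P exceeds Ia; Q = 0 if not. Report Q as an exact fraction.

Q = 1421968681/147346050 in ≈ 9.651 in

NRCS table: row crops, contoured, good condition, soil group B → CN(II) = 75
Adjust CN=75 to AMC III: 23·75/(10 + 0.13·75) → 1725 ÷ (79/4) = 6900/79 ≈ 87.342
S = 1000/(6900/79) − 10 = 100/69 in ≈ 1.449 in
Initial abstraction Ia = S/5 = (100/69)/5 = 20/69 ≈ 0.290 in
Excess rainfall: 11.220 − 0.290 = 10.930 in; P > Ia so Q > 0
Q = (37709/3450)²/((37709/3450) + 100/69) = (1421968681/11902500)/(42709/3450) = 1421968681/147346050 in ≈ 9.651 in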